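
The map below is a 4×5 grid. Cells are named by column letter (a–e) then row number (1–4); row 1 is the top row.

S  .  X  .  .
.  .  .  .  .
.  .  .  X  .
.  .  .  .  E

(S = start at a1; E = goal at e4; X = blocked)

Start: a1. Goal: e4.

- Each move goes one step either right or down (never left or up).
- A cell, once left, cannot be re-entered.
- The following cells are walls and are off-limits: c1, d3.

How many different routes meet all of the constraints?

A right/down-only route from a1 to e4 makes exactly 3 down-moves and 4 right-moves in some order.
With no other constraints that would be C(7,3) = 35 routes.
Subtract routes through each blocked cell (inclusion–exclusion for overlaps): − through c1: 10 − through d3: 20 + through c1&d3: 6 → 11.
That gives 11 routes.

11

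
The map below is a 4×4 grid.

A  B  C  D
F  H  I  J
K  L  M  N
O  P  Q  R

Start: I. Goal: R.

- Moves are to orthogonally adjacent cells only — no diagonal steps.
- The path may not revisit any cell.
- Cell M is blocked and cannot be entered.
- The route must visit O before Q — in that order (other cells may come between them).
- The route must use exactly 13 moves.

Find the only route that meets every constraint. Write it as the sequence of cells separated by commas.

The waypoints must appear in the order O, Q, with no cell reused.
Route from I: right to J, up to D, 3× left (reaching A), down to F, right to H, down to L, left to K, down to O, 3× right (reaching R) — 13 moves in all.
Check: order respected (O at step 10, Q at step 12); 13 moves as required.

I, J, D, C, B, A, F, H, L, K, O, P, Q, R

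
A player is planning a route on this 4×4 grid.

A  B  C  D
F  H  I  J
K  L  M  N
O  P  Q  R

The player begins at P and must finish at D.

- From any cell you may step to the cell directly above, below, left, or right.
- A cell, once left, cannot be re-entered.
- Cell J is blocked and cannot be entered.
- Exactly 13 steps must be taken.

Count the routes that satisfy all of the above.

2

Need simple routes of exactly 13 moves from P to D (Manhattan distance 5, so 4 moves are spent on a detour and 4 undoing it).
Enumerating: P Q R N M I H L K F A B C D | P Q R N M L K F A B H I C D.
That gives 2 routes.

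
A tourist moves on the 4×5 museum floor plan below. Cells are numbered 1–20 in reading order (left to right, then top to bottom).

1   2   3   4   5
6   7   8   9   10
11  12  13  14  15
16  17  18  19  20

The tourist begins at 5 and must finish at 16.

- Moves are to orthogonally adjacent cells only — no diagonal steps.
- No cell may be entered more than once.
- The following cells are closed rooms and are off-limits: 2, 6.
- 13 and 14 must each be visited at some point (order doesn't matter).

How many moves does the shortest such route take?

7

Any route passes through 13 and 14 in some order between 5 and 16. Summing Manhattan distances along each leg and taking the cheapest ordering (5 → 14 → 13 → 16) gives a lower bound of 3 + 1 + 3 = 7 moves.
A route of 7 moves achieves this: 5 → 10 → 15 → 14 → 13 → 18 → 17 → 16.
Since 7 matches the lower bound, it is optimal.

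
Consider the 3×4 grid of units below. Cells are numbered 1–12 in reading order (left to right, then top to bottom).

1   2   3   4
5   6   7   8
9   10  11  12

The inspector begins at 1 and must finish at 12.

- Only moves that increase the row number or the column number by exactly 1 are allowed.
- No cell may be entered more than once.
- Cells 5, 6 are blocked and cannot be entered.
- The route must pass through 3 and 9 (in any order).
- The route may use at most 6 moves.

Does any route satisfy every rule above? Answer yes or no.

9 is below but to the left of 3: going 3 → 9 would need a leftward move and 9 → 3 an upward move, so no right/down-only route can visit both required cells.

no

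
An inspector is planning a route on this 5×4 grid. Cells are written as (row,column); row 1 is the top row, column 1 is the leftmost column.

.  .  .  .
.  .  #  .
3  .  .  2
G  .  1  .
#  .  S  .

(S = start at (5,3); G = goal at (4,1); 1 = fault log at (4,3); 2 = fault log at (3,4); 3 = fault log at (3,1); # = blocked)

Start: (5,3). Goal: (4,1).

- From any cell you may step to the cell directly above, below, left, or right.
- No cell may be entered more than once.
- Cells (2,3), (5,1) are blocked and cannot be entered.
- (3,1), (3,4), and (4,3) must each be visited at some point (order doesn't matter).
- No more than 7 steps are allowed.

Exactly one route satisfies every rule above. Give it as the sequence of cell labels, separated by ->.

(5,3) -> (4,3) -> (4,4) -> (3,4) -> (3,3) -> (3,2) -> (3,1) -> (4,1)

The budget equals the shortest possible length, so every move has to be on a shortest route through the required cells.
Route from (5,3): up to (4,3), right to (4,4), up to (3,4), 3× left (reaching (3,1)), down to (4,1) — 7 moves in all.
Check: all required cells visited; 7 ≤ 7 moves.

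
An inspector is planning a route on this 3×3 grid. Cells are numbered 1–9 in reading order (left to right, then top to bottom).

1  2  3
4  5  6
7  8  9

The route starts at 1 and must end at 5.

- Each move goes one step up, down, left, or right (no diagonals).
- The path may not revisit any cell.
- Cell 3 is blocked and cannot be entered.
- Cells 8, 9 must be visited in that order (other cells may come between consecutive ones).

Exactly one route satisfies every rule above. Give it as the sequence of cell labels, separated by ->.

The waypoints must appear in the order 8, 9, with no cell reused.
Route from 1: 2× down (reaching 7), 2× right (reaching 9), up to 6, left to 5 — 6 moves in all.
Check: order respected (8 at step 3, 9 at step 4).

1 -> 4 -> 7 -> 8 -> 9 -> 6 -> 5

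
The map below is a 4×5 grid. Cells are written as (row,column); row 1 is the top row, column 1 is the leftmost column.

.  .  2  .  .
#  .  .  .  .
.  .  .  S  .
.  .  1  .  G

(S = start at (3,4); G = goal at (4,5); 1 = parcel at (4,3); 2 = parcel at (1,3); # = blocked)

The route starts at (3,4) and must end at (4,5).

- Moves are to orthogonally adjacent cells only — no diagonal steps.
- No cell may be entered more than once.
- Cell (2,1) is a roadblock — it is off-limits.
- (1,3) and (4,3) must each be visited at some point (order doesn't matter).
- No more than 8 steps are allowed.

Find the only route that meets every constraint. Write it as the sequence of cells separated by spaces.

(3,4) (2,4) (1,4) (1,3) (2,3) (3,3) (4,3) (4,4) (4,5)

The 8-move cap with required stops at (1,3), (4,3) leaves no slack for detours.
Route from (3,4): up 2 to (1,4), left 1 to (1,3), down 3 to (4,3), right 2 to (4,5) — 8 moves in all.
Check: all required cells visited; 8 ≤ 8 moves.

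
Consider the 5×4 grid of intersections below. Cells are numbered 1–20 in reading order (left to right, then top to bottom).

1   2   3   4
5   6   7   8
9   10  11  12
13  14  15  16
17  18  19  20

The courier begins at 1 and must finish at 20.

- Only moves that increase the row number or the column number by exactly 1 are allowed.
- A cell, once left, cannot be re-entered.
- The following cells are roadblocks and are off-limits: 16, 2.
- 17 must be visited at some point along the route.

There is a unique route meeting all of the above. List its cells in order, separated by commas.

1, 5, 9, 13, 17, 18, 19, 20

Moves only go right or down, so the column and row indices never decrease.
Route from 1: down 4 to 17, right 3 to 20 — 7 moves in all.
Check: all required cells visited.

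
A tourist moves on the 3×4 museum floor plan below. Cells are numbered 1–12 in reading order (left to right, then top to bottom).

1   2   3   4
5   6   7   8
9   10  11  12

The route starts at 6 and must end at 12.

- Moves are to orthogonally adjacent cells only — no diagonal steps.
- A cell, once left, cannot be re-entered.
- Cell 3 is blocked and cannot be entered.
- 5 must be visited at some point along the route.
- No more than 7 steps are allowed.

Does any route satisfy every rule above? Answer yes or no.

yes

One route that works: 6 → 5 → 9 → 10 → 11 → 12.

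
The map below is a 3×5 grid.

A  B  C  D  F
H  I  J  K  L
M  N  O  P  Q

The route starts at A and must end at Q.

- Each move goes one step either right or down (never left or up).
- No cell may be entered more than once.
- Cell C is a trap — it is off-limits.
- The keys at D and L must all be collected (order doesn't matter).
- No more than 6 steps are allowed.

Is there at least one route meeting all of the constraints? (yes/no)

no

Right/down moves force the required cells to be taken in the order D, L. Every right/down route from A to D runs into a blocked cell, so that leg cannot be completed.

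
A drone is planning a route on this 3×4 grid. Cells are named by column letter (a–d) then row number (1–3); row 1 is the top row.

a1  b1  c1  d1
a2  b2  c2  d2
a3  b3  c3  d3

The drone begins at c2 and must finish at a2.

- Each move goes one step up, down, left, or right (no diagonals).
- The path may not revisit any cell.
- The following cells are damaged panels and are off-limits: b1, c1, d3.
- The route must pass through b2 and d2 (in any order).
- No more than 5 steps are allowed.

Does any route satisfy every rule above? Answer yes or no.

Every way from d2 onward to a2 runs back through c2, which the route has already used — so it cannot be completed without a revisit.

no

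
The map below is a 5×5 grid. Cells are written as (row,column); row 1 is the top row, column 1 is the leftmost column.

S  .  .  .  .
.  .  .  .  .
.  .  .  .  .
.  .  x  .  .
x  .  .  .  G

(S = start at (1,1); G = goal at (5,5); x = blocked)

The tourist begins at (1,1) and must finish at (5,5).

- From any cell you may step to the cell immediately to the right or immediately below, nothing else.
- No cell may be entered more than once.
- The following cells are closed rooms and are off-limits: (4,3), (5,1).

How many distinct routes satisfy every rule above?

39

A right/down-only route from (1,1) to (5,5) makes exactly 4 down-moves and 4 right-moves in some order.
With no other constraints that would be C(8,4) = 70 routes.
Subtract routes through each blocked cell (inclusion–exclusion for overlaps): − through (4,3): 30 − through (5,1): 1 → 39.
That gives 39 routes.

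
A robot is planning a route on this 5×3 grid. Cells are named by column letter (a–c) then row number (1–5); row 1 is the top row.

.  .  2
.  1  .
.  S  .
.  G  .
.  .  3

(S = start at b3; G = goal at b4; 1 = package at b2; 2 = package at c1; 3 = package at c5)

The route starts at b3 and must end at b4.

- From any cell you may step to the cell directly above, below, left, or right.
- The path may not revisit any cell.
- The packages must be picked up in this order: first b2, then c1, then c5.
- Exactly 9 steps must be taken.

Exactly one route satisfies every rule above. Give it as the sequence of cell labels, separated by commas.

The waypoints must appear in the order b2, c1, c5, with no cell reused.
Route from b3: up 2 to b1, right 1 to c1, down 4 to c5, left 1 to b5, up 1 to b4 — 9 moves in all.
Check: order respected (1 at step 1, 2 at step 3, 3 at step 7); 9 moves as required.

b3, b2, b1, c1, c2, c3, c4, c5, b5, b4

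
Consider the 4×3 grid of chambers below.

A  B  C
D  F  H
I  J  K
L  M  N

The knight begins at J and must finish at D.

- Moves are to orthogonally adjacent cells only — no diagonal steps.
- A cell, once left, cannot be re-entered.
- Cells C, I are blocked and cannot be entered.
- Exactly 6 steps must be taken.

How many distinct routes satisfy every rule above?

2

Need simple routes of exactly 6 moves from J to D (Manhattan distance 2, so 2 moves are spent on a detour and 2 undoing it).
Enumerating: J M N K H F D | J K H F B A D.
That gives 2 routes.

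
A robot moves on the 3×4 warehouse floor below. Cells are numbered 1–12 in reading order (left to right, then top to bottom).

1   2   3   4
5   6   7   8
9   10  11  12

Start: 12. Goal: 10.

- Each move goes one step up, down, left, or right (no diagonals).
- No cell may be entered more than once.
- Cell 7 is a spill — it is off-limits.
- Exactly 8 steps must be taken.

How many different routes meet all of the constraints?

Need simple routes of exactly 8 moves from 12 to 10 (Manhattan distance 2, so 3 moves are spent on a detour and 3 undoing it).
Enumerating: 12 8 4 3 2 6 5 9 10 | 12 8 4 3 2 1 5 9 10 | 12 8 4 3 2 1 5 6 10.
That gives 3 routes.

3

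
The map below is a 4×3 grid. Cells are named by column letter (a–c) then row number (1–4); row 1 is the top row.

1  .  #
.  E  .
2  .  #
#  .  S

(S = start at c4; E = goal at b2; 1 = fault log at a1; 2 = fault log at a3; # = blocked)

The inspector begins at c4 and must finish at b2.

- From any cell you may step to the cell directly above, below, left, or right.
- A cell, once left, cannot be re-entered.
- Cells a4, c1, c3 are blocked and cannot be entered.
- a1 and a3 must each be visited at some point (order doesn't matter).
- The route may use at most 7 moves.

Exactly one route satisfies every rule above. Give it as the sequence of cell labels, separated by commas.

Any route must reach a1 and a3 and still end at b2 within 7 moves, so the order of the required stops is forced.
Route from c4: left 1 to b4, up 1 to b3, left 1 to a3, up 2 to a1, right 1 to b1, down 1 to b2 — 7 moves in all.
Check: all required cells visited; 7 ≤ 7 moves.

c4, b4, b3, a3, a2, a1, b1, b2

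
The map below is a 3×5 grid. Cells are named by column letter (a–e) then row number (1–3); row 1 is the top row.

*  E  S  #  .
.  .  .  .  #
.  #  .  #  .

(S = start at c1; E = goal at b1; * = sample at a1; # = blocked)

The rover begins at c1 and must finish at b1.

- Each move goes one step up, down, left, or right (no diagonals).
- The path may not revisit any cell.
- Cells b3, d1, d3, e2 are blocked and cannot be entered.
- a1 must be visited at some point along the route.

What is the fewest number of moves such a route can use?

5

Any route passes through a1 somewhere between c1 and b1. Summing Manhattan distances along the two legs (c1 → a1 → b1) gives a lower bound of 2 + 1 = 3 moves.
The shortest route satisfying every rule uses 5 moves: c1 → c2 → b2 → a2 → a1 → b1.
The bound of 3 isn't tight here; checking systematically, no route of length 3 through 4 satisfies every constraint, so 5 is the minimum.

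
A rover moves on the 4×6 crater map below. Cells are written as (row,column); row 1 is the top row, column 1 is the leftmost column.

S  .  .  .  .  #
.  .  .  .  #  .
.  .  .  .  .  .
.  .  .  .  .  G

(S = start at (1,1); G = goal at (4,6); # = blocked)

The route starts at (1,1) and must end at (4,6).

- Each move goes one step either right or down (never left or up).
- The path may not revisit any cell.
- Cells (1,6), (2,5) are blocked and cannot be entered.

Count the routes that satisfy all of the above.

40

A right/down-only route from (1,1) to (4,6) makes exactly 3 down-moves and 5 right-moves in some order.
With no other constraints that would be C(8,3) = 56 routes.
Subtract routes through each blocked cell (inclusion–exclusion for overlaps): − through (1,6): 1 − through (2,5): 15 → 40.
That gives 40 routes.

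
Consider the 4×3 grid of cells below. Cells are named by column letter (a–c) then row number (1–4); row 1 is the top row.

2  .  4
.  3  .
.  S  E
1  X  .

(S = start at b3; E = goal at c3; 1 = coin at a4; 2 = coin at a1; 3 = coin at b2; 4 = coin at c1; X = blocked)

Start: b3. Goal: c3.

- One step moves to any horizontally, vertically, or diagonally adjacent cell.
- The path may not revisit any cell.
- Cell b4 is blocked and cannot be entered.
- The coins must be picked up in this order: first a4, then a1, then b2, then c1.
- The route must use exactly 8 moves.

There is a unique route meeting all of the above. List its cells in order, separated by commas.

The waypoints must appear in the order a4, a1, b2, c1, with no cell reused.
Route from b3: down-left to a4, 3× up (reaching a1), down-right to b2, up-right to c1, 2× down (reaching c3) — 8 moves in all.
Check: order respected (1 at step 1, 2 at step 4, 3 at step 5, 4 at step 6); 8 moves as required.

b3, a4, a3, a2, a1, b2, c1, c2, c3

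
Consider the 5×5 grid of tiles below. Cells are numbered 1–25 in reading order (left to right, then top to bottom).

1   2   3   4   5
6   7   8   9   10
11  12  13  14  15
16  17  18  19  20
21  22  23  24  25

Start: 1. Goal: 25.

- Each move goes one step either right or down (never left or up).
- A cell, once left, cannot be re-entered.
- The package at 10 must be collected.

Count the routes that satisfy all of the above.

A right/down-only route from 1 to 25 makes exactly 4 down-moves and 4 right-moves in some order.
With no other constraints that would be C(8,4) = 70 routes.
Split at 10 and multiply the segment counts: 1→10: 5; 10→25: 1; product = 5.
That gives 5 routes.

5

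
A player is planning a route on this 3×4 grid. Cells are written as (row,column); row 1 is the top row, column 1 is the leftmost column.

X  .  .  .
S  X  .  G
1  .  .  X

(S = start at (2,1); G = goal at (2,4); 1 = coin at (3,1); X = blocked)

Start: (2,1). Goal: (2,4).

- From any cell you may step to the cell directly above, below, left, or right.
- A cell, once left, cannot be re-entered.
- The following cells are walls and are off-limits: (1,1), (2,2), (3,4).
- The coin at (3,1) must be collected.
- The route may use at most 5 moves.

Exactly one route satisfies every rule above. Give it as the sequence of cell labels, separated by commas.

The budget equals the shortest possible length, so every move has to be on a shortest route through the required cells.
Route from (2,1): down 1 to (3,1), right 2 to (3,3), up 1 to (2,3), right 1 to (2,4) — 5 moves in all.
Check: all required cells visited; 5 ≤ 5 moves.

(2,1), (3,1), (3,2), (3,3), (2,3), (2,4)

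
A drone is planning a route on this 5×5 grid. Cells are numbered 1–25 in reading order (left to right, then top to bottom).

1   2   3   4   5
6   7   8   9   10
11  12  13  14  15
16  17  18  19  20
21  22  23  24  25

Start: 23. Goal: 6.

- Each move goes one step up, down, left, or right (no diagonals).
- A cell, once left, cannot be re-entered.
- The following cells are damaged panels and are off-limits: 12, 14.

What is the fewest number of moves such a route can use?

The Manhattan distance from 23 to 6 is |5−2| + |3−1| = 5, so at least 5 moves are needed.
A route of 5 moves achieves this: 23 → 18 → 13 → 8 → 7 → 6.
Since 5 matches the lower bound, it is optimal.

5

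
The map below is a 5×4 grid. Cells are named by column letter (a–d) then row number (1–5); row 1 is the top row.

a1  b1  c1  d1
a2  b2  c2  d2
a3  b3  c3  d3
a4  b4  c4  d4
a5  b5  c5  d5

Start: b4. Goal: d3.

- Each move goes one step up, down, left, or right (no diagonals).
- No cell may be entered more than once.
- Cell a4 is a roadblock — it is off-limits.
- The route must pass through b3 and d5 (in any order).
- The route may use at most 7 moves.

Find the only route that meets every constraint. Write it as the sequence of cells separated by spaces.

b4 b3 c3 c4 c5 d5 d4 d3

The 7-move cap with required stops at b3, d5 leaves no slack for detours.
Route from b4: up 1 to b3, right 1 to c3, down 2 to c5, right 1 to d5, up 2 to d3 — 7 moves in all.
Check: all required cells visited; 7 ≤ 7 moves.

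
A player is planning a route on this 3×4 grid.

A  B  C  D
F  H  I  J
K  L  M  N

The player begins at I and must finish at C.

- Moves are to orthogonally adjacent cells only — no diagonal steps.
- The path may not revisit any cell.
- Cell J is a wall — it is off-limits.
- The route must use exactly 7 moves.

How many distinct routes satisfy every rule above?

Need simple routes of exactly 7 moves from I to C (Manhattan distance 1, so 3 moves are spent on a detour and 3 undoing it).
Enumerating: I M L H F A B C | I M L K F A B C | I M L K F H B C | I H L K F A B C.
That gives 4 routes.

4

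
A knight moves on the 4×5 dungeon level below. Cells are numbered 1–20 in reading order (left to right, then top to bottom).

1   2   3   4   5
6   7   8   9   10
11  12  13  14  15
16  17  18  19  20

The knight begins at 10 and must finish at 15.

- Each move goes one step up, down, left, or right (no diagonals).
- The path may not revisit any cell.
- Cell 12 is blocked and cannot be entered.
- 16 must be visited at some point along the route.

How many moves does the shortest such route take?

Any route passes through 16 somewhere between 10 and 15. Summing Manhattan distances along the two legs (10 → 16 → 15) gives a lower bound of 6 + 5 = 11 moves.
A route of 11 moves achieves this: 10 → 9 → 8 → 7 → 6 → 11 → 16 → 17 → 18 → 13 → 14 → 15.
Since 11 matches the lower bound, it is optimal.

11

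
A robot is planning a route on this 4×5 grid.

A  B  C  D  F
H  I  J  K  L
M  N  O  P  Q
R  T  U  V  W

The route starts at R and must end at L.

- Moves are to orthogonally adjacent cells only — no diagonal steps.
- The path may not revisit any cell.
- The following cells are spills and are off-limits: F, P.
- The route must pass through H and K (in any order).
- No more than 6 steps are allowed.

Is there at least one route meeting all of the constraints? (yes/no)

yes

One route that works: R → M → H → I → J → K → L.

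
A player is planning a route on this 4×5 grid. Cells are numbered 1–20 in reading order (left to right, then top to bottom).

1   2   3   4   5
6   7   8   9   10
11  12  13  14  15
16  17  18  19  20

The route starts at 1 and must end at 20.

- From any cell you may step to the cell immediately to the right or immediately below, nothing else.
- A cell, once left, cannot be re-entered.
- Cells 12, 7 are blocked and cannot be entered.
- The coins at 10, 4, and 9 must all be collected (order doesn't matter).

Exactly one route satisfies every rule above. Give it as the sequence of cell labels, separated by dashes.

Moves only go right or down, so the column and row indices never decrease.
Route from 1: 3× right (reaching 4), down to 9, right to 10, 2× down (reaching 20) — 7 moves in all.
Check: all required cells visited.

1 - 2 - 3 - 4 - 9 - 10 - 15 - 20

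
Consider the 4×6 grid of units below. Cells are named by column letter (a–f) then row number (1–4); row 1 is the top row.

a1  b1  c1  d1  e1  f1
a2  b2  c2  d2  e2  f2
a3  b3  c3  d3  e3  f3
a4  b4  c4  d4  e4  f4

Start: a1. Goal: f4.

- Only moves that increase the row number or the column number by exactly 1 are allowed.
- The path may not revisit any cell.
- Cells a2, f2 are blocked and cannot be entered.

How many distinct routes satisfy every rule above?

A right/down-only route from a1 to f4 makes exactly 3 down-moves and 5 right-moves in some order.
With no other constraints that would be C(8,3) = 56 routes.
Subtract routes through each blocked cell (inclusion–exclusion for overlaps): − through a2: 21 − through f2: 6 + through a2&f2: 1 → 30.
That gives 30 routes.

30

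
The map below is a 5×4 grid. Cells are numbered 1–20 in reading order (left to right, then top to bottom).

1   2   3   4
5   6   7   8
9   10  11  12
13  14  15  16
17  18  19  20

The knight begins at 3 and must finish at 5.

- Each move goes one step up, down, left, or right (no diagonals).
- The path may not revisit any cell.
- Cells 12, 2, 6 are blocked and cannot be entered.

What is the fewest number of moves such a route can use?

The Manhattan distance from 3 to 5 is |1−2| + |3−1| = 3, so at least 3 moves are needed.
That bound ignores the blocked cells. Measuring each leg by the fewest moves that actually steer around them (3→5: 5) raises the lower bound to 5.
A route of 5 moves exists: 3 → 7 → 11 → 10 → 9 → 5.
Since 5 matches that lower bound, it is optimal.

5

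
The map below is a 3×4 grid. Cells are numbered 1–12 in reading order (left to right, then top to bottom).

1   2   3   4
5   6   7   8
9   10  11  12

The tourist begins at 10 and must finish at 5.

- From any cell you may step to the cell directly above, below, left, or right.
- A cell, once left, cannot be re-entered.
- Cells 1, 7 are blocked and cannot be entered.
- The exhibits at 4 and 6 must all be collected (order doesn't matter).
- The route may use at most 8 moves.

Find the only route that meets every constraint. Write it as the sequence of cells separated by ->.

The 8-move cap with required stops at 4, 6 leaves no slack for detours.
Route from 10: right 2 to 12, up 2 to 4, left 2 to 2, down 1 to 6, left 1 to 5 — 8 moves in all.
Check: all required cells visited; 8 ≤ 8 moves.

10 -> 11 -> 12 -> 8 -> 4 -> 3 -> 2 -> 6 -> 5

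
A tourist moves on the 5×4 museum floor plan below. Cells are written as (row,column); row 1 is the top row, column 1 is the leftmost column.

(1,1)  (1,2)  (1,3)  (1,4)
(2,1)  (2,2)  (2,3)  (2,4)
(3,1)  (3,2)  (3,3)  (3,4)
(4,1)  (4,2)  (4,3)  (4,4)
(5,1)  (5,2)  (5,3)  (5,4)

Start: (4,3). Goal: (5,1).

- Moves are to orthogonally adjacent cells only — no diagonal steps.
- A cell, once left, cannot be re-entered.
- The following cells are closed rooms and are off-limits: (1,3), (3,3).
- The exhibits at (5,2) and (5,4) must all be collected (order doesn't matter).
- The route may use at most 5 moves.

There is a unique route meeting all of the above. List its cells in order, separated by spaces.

(4,3) (4,4) (5,4) (5,3) (5,2) (5,1)

The budget equals the shortest possible length, so every move has to be on a shortest route through the required cells.
Route from (4,3): right 1 to (4,4), down 1 to (5,4), left 3 to (5,1) — 5 moves in all.
Check: all required cells visited; 5 ≤ 5 moves.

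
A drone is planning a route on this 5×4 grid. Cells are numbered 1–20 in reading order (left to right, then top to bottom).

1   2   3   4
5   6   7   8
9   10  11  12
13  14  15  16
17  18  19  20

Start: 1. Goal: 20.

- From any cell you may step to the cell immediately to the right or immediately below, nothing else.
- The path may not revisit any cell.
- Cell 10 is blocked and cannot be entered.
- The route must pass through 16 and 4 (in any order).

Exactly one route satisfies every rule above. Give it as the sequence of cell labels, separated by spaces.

Moves only go right or down, so the column and row indices never decrease.
Route from 1: 3× right (reaching 4), 4× down (reaching 20) — 7 moves in all.
Check: all required cells visited.

1 2 3 4 8 12 16 20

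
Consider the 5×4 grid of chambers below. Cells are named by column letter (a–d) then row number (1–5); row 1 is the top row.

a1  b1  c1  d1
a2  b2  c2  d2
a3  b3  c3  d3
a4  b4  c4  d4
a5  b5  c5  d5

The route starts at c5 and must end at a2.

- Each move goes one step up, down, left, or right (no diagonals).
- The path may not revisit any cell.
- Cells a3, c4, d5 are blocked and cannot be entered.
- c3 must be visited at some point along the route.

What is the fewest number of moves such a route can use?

Any route passes through c3 somewhere between c5 and a2. Summing Manhattan distances along the two legs (c5 → c3 → a2) gives a lower bound of 2 + 3 = 5 moves.
That bound ignores the blocked cells. Measuring each leg by the fewest moves that actually steer around them (c5→c3: 4; c3→a2: 3) raises the lower bound to 7.
A route of 7 moves exists: c5 → b5 → b4 → b3 → c3 → c2 → b2 → a2.
Since 7 matches that lower bound, it is optimal.

7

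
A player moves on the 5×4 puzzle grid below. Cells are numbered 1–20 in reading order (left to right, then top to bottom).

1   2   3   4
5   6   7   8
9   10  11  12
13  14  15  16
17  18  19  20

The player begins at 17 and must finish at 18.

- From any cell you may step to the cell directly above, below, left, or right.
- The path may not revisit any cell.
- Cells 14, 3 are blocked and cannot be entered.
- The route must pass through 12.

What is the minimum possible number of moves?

Any route passes through 12 somewhere between 17 and 18. Summing Manhattan distances along the two legs (17 → 12 → 18) gives a lower bound of 5 + 4 = 9 moves.
A route of 9 moves achieves this: 17 → 13 → 9 → 10 → 11 → 12 → 16 → 20 → 19 → 18.
Since 9 matches the lower bound, it is optimal.

9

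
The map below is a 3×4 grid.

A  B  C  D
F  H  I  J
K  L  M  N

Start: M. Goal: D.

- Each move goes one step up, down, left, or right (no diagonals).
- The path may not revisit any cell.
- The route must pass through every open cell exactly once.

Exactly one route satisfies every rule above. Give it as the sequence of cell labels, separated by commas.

M, N, J, I, H, L, K, F, A, B, C, D

Need to visit all 12 open cells exactly once, starting at M and ending at D.
Cell A has only two open neighbours (F and B), so the path must pass straight through it: one of those is the cell it's entered from and the other is where it exits.
Route from M: right 1 to N, up 1 to J, left 2 to H, down 1 to L, left 1 to K, up 2 to A, right 3 to D — 11 moves in all.
Check: all 12 open cells covered.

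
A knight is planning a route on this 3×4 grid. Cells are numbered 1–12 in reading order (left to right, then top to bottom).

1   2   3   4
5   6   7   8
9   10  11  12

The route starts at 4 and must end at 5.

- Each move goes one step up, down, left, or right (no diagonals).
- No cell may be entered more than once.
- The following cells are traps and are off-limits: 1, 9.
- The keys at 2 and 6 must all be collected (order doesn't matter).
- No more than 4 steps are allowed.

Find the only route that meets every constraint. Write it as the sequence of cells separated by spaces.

Any route must reach 2 and 6 and still end at 5 within 4 moves, so the order of the required stops is forced.
Route from 4: 2× left (reaching 2), down to 6, left to 5 — 4 moves in all.
Check: all required cells visited; 4 ≤ 4 moves.

4 3 2 6 5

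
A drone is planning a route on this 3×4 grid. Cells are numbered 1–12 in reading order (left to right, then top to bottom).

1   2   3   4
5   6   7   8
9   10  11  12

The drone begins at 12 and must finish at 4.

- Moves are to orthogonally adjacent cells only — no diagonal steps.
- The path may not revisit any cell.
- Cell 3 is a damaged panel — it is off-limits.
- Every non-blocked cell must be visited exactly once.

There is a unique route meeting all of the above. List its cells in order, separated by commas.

Need to visit all 11 open cells exactly once, starting at 12 and ending at 4.
Route from 12: left 3 to 9, up 2 to 1, right 1 to 2, down 1 to 6, right 2 to 8, up 1 to 4 — 10 moves in all.
Check: all 11 open cells covered.

12, 11, 10, 9, 5, 1, 2, 6, 7, 8, 4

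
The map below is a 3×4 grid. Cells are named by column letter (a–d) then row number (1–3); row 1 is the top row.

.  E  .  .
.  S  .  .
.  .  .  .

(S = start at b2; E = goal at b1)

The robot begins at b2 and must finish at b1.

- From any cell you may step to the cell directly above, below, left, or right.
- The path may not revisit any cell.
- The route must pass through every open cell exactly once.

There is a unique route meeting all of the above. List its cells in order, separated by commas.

Need to visit all 12 open cells exactly once, starting at b2 and ending at b1.
Cell a1 has only two open neighbours (a2 and b1), so the path must pass straight through it: one of those is the cell it's entered from and the other is where it exits.
Route from b2: right 1 to c2, up 1 to c1, right 1 to d1, down 2 to d3, left 3 to a3, up 2 to a1, right 1 to b1 — 11 moves in all.
Check: all 12 open cells covered.

b2, c2, c1, d1, d2, d3, c3, b3, a3, a2, a1, b1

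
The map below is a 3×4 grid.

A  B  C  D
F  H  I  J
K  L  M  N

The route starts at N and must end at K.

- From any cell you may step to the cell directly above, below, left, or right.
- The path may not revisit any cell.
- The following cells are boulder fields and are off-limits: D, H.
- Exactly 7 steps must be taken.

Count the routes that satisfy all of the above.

2

Need simple routes of exactly 7 moves from N to K (Manhattan distance 3, so 2 moves are spent on a detour and 2 undoing it).
Enumerating: N J I C B A F K | N M I C B A F K.
That gives 2 routes.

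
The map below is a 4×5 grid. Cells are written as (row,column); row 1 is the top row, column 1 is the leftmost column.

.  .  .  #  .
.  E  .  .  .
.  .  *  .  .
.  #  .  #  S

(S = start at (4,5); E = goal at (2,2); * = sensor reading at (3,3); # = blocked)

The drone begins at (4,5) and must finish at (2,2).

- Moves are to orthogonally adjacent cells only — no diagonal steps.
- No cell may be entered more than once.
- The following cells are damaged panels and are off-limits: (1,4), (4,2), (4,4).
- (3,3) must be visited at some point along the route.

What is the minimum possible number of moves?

5

Any route passes through (3,3) somewhere between (4,5) and (2,2). Summing Manhattan distances along the two legs ((4,5) → (3,3) → (2,2)) gives a lower bound of 3 + 2 = 5 moves.
A route of 5 moves achieves this: (4,5) → (3,5) → (3,4) → (3,3) → (2,3) → (2,2).
Since 5 matches the lower bound, it is optimal.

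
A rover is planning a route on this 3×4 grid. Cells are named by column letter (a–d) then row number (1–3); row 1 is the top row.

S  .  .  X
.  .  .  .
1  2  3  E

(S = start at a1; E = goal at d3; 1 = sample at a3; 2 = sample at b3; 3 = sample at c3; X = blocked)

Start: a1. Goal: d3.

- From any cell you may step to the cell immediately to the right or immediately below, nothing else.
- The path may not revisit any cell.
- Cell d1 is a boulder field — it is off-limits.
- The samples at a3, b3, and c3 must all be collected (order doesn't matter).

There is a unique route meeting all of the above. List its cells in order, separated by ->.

Moves only go right or down, so the column and row indices never decrease.
Route from a1: down 2 to a3, right 3 to d3 — 5 moves in all.
Check: all required cells visited.

a1 -> a2 -> a3 -> b3 -> c3 -> d3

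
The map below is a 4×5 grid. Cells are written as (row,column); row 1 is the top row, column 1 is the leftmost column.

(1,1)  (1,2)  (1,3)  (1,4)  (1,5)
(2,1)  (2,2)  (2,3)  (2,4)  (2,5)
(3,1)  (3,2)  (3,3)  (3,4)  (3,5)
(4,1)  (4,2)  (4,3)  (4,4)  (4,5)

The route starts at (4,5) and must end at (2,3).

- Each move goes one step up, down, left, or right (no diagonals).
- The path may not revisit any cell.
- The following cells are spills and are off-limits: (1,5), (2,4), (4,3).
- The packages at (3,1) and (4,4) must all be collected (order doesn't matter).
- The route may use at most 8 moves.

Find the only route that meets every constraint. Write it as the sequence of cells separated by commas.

The 8-move cap with required stops at (3,1), (4,4) leaves no slack for detours.
Route from (4,5): left to (4,4), up to (3,4), 3× left (reaching (3,1)), up to (2,1), 2× right (reaching (2,3)) — 8 moves in all.
Check: all required cells visited; 8 ≤ 8 moves.

(4,5), (4,4), (3,4), (3,3), (3,2), (3,1), (2,1), (2,2), (2,3)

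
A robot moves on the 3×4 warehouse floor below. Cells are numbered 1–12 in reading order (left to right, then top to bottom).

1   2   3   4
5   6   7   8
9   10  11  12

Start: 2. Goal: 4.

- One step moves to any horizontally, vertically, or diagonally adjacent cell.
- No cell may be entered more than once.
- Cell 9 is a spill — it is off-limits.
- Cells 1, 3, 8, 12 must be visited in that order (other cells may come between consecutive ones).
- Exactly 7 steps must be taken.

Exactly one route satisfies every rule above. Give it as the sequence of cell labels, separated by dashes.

2 - 1 - 6 - 3 - 8 - 12 - 7 - 4

The waypoints must appear in the order 1, 3, 8, 12, with no cell reused.
Route from 2: left to 1, down-right to 6, up-right to 3, down-right to 8, down to 12, up-left to 7, up-right to 4 — 7 moves in all.
Check: order respected (1 at step 1, 3 at step 3, 8 at step 4, 12 at step 5); 7 moves as required.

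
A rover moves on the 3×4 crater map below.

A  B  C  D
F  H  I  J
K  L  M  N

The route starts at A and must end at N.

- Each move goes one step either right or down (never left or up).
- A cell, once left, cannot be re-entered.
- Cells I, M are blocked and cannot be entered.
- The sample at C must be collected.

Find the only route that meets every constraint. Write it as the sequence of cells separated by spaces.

Moves only go right or down, so the column and row indices never decrease.
Route from A: 3× right (reaching D), 2× down (reaching N) — 5 moves in all.
Check: all required cells visited.

A B C D J N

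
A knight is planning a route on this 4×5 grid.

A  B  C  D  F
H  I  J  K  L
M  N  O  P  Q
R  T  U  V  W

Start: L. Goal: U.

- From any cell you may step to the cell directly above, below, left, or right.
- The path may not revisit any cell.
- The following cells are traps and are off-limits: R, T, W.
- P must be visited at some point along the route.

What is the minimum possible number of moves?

Any route passes through P somewhere between L and U. Summing Manhattan distances along the two legs (L → P → U) gives a lower bound of 2 + 2 = 4 moves.
A route of 4 moves achieves this: L → Q → P → V → U.
Since 4 matches the lower bound, it is optimal.

4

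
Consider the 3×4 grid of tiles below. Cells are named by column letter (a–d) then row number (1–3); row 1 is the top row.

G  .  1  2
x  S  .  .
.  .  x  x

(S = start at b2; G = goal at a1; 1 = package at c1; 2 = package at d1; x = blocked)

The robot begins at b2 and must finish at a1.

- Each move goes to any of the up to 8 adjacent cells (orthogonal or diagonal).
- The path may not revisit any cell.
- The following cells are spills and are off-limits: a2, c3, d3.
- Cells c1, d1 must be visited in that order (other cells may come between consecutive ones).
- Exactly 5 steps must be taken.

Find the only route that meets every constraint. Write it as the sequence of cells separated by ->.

The waypoints must appear in the order c1, d1, with no cell reused.
Route from b2: up-right to c1, right to d1, down-left to c2, up-left to b1, left to a1 — 5 moves in all.
Check: order respected (1 at step 1, 2 at step 2); 5 moves as required.

b2 -> c1 -> d1 -> c2 -> b1 -> a1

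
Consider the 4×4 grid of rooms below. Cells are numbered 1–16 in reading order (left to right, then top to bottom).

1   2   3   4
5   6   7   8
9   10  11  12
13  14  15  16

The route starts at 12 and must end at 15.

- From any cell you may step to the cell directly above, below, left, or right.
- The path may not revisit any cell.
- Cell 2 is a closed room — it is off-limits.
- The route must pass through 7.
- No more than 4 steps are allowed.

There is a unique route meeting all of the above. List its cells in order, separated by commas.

12, 8, 7, 11, 15

Any route must reach 7 and still end at 15 within 4 moves, so the order of the required stops is forced.
Route from 12: up 1 to 8, left 1 to 7, down 2 to 15 — 4 moves in all.
Check: all required cells visited; 4 ≤ 4 moves.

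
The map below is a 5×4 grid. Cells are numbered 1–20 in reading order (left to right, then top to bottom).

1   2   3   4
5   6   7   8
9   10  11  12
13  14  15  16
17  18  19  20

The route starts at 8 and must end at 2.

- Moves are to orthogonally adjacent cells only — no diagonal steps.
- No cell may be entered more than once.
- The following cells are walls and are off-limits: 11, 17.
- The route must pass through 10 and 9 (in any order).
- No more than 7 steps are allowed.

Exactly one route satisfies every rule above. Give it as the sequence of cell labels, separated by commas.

The budget equals the shortest possible length, so every move has to be on a shortest route through the required cells.
Route from 8: left 2 to 6, down 1 to 10, left 1 to 9, up 2 to 1, right 1 to 2 — 7 moves in all.
Check: all required cells visited; 7 ≤ 7 moves.

8, 7, 6, 10, 9, 5, 1, 2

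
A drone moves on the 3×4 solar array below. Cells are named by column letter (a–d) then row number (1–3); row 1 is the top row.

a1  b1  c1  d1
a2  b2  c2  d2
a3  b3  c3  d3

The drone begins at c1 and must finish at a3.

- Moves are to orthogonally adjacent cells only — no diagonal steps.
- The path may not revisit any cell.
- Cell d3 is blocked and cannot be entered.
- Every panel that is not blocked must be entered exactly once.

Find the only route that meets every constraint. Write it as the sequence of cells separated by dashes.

c1 - d1 - d2 - c2 - c3 - b3 - b2 - b1 - a1 - a2 - a3

Need to visit all 11 open cells exactly once, starting at c1 and ending at a3.
Cell d2 has only two open neighbours (d1 and c2), so the path must pass straight through it: one of those is the cell it's entered from and the other is where it exits.
Route from c1: right 1 to d1, down 1 to d2, left 1 to c2, down 1 to c3, left 1 to b3, up 2 to b1, left 1 to a1, down 2 to a3 — 10 moves in all.
Check: all 11 open cells covered.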